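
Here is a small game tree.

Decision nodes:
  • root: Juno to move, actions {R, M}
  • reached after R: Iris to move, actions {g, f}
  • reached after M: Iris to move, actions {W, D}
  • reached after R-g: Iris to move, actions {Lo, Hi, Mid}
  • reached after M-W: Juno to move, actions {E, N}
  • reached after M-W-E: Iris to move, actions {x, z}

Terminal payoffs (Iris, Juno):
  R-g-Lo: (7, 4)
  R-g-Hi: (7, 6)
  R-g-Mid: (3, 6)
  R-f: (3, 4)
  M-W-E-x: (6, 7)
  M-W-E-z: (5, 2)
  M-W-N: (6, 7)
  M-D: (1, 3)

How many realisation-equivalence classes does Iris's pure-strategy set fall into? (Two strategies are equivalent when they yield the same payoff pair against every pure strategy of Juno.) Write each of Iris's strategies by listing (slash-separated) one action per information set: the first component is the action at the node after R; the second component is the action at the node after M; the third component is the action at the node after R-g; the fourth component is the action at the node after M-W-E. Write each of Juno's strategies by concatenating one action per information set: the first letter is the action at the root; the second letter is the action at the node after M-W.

Iris has 24 pure strategies: g/W/Lo/x, g/W/Lo/z, g/W/Hi/x, g/W/Hi/z, g/W/Mid/x, g/W/Mid/z, g/D/Lo/x, g/D/Lo/z, g/D/Hi/x, g/D/Hi/z, g/D/Mid/x, g/D/Mid/z, f/W/Lo/x, f/W/Lo/z, f/W/Hi/x, f/W/Hi/z, f/W/Mid/x, f/W/Mid/z, f/D/Lo/x, f/D/Lo/z, f/D/Hi/x, f/D/Hi/z, f/D/Mid/x, f/D/Mid/z. Columns: RE, RN, ME, MN.
{g/W/Lo/x} → row (7,4) (7,4) (6,7) (6,7)
{g/W/Lo/z} → row (7,4) (7,4) (5,2) (6,7)
{g/W/Hi/x} → row (7,6) (7,6) (6,7) (6,7)
{g/W/Hi/z} → row (7,6) (7,6) (5,2) (6,7)
{g/W/Mid/x} → row (3,6) (3,6) (6,7) (6,7)
{g/W/Mid/z} → row (3,6) (3,6) (5,2) (6,7)
{g/D/Lo/x, g/D/Lo/z} → row (7,4) (7,4) (1,3) (1,3)
{g/D/Hi/x, g/D/Hi/z} → row (7,6) (7,6) (1,3) (1,3)
{g/D/Mid/x, g/D/Mid/z} → row (3,6) (3,6) (1,3) (1,3)
{f/W/Lo/x, f/W/Hi/x, f/W/Mid/x} → row (3,4) (3,4) (6,7) (6,7)
{f/W/Lo/z, f/W/Hi/z, f/W/Mid/z} → row (3,4) (3,4) (5,2) (6,7)
{f/D/Lo/x, f/D/Lo/z, f/D/Hi/x, f/D/Hi/z, f/D/Mid/x, f/D/Mid/z} → row (3,4) (3,4) (1,3) (1,3)
That's 12 distinct rows out of 24 strategies.

12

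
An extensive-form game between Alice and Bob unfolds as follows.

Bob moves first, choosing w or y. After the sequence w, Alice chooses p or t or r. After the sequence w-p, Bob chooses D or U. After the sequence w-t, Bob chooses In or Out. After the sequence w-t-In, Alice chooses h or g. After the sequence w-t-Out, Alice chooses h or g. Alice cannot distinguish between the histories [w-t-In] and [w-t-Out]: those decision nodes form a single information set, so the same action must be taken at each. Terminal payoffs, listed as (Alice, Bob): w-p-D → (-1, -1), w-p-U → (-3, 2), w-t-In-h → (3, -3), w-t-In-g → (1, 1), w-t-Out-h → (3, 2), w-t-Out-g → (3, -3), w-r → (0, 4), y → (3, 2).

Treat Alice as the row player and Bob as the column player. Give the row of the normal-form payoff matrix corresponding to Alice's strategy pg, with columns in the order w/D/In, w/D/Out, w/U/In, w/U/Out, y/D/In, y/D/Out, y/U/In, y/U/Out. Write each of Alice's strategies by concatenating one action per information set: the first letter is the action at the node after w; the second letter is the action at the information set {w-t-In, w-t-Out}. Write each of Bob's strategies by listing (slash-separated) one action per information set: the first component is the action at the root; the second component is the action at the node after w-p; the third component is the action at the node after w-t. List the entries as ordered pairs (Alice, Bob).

(-1,-1) (-1,-1) (-3,2) (-3,2) (3,2) (3,2) (3,2) (3,2)

vs w/D/In: Bob plays w → Alice plays p at [w] → Bob plays D at [w-p] → (-1, -1)
vs w/D/Out: Bob plays w → Alice plays p at [w] → Bob plays D at [w-p] → (-1, -1)
vs w/U/In: Bob plays w → Alice plays p at [w] → Bob plays U at [w-p] → (-3, 2)
vs w/U/Out: Bob plays w → Alice plays p at [w] → Bob plays U at [w-p] → (-3, 2)
vs y/D/In: Bob plays y → (3, 2)
vs y/D/Out: Bob plays y → (3, 2)
vs y/U/In: Bob plays y → (3, 2)
vs y/U/Out: Bob plays y → (3, 2)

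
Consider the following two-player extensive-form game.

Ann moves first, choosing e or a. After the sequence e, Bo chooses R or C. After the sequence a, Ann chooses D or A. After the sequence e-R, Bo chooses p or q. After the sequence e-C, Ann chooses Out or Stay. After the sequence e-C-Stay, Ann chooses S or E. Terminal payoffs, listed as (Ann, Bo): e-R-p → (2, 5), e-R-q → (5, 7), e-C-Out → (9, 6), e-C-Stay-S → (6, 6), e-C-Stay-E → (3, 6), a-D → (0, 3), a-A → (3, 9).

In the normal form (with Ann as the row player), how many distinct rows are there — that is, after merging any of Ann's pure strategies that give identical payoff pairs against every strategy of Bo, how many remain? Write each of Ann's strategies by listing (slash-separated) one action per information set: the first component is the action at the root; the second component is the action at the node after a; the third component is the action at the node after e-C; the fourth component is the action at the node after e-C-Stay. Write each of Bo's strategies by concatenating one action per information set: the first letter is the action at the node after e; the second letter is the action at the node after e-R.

Ann has 16 pure strategies: e/D/Out/S, e/D/Out/E, e/D/Stay/S, e/D/Stay/E, e/A/Out/S, e/A/Out/E, e/A/Stay/S, e/A/Stay/E, a/D/Out/S, a/D/Out/E, a/D/Stay/S, a/D/Stay/E, a/A/Out/S, a/A/Out/E, a/A/Stay/S, a/A/Stay/E. Columns: Rp, Rq, Cp, Cq.
{e/D/Out/S, e/D/Out/E, e/A/Out/S, e/A/Out/E} → row (2,5) (5,7) (9,6) (9,6)
{e/D/Stay/S, e/A/Stay/S} → row (2,5) (5,7) (6,6) (6,6)
{e/D/Stay/E, e/A/Stay/E} → row (2,5) (5,7) (3,6) (3,6)
{a/D/Out/S, a/D/Out/E, a/D/Stay/S, a/D/Stay/E} → row (0,3) (0,3) (0,3) (0,3)
{a/A/Out/S, a/A/Out/E, a/A/Stay/S, a/A/Stay/E} → row (3,9) (3,9) (3,9) (3,9)
That's 5 distinct rows out of 16 strategies.

5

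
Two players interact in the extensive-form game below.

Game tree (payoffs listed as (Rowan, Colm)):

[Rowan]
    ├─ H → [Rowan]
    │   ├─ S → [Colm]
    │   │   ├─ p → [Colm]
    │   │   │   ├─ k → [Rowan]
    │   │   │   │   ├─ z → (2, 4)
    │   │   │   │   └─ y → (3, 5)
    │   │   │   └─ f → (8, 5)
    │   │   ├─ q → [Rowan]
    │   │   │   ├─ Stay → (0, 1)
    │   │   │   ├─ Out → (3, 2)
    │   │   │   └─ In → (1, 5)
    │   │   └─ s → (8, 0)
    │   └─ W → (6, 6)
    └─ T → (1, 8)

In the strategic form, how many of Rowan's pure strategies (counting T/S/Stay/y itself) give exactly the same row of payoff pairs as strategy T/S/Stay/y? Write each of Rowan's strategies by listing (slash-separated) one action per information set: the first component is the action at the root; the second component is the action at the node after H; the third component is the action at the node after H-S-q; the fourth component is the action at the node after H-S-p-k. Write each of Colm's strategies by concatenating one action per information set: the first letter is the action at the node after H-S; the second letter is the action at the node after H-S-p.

Row for T/S/Stay/y (columns pk, pf, qk, qf, sk, sf): (1,8) (1,8) (1,8) (1,8) (1,8) (1,8).
Under T/S/Stay/y, Rowan's choice at the node after H and at the node after H-S-q and at the node after H-S-p-k can never be reached regardless of what Colm does, so varying those choices leaves every outcome unchanged.
Holding the reachable choices fixed and varying the unreachable ones freely already gives 2 × 3 × 2 = 12 equivalent strategies.
No other strategy reproduces this row, so those 12 are the full class: T/S/Stay/z, T/S/Stay/y, T/S/Out/z, T/S/Out/y, T/S/In/z, T/S/In/y, T/W/Stay/z, T/W/Stay/y, T/W/Out/z, T/W/Out/y, T/W/In/z, T/W/In/y.

12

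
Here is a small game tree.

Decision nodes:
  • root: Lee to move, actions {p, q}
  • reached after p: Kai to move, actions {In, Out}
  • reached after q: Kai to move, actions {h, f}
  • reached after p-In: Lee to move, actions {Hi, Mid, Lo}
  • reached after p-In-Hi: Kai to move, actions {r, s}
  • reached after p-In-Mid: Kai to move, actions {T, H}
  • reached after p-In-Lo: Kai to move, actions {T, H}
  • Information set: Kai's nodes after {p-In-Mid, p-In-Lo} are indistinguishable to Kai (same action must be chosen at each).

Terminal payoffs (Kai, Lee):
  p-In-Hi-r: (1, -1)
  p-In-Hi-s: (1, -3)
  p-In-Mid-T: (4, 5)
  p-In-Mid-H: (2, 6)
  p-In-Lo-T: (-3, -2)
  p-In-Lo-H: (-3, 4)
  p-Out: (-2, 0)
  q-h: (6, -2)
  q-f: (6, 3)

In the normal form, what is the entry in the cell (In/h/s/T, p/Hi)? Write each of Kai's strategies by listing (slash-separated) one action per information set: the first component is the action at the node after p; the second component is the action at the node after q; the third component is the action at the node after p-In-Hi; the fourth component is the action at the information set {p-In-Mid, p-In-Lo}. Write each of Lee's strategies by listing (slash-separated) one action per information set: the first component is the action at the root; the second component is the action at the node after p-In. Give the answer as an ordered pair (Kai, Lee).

Trace the play path from the root:
  Lee plays p
  Kai plays In at [p]
  Lee plays Hi at [p-In]
  Kai plays s at [p-In-Hi]
→ terminal payoff (1, -3).
(Kai's choice at the node after q is never reached on this path, so it doesn't affect the outcome.)

(1, -3)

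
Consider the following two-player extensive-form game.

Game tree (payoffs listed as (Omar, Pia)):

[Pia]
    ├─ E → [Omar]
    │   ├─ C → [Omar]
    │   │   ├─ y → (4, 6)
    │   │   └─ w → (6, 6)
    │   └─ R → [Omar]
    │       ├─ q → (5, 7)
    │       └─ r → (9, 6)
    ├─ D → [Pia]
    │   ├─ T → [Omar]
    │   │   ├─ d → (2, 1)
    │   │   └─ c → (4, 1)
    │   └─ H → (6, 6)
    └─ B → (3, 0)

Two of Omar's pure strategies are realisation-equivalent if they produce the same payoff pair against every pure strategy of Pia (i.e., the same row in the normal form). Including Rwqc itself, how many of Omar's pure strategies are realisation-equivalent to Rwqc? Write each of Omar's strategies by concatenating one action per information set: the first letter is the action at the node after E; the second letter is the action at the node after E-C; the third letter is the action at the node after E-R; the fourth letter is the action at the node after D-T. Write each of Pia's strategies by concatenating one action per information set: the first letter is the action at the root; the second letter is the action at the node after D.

Row for Rwqc (columns ET, EH, DT, DH, BT, BH): (5,7) (5,7) (4,1) (6,6) (3,0) (3,0).
Under Rwqc, Omar's choice at the node after E-C can never be reached regardless of what Pia does, so varying those choices leaves every outcome unchanged.
Holding the reachable choices fixed and varying the unreachable one freely already gives 2 equivalent strategies.
No other strategy reproduces this row, so those 2 are the full class: Ryqc, Rwqc.

2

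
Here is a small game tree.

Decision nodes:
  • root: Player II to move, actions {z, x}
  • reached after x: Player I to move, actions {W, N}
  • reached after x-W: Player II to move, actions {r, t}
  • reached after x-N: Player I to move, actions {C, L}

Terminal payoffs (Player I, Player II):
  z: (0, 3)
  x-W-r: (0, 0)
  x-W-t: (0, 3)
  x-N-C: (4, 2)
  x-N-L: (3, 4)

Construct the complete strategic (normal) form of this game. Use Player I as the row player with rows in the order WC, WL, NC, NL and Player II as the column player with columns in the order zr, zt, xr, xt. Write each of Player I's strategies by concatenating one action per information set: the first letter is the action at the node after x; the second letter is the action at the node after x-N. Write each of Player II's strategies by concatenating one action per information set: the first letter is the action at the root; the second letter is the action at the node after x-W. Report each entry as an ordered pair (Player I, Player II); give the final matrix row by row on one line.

Row WC: zr→(0,3), zt→(0,3), xr→(0,0), xt→(0,3)
Row WL: zr→(0,3), zt→(0,3), xr→(0,0), xt→(0,3)
Row NC: zr→(0,3), zt→(0,3), xr→(4,2), xt→(4,2)
Row NL: zr→(0,3), zt→(0,3), xr→(3,4), xt→(3,4)

WC: (0,3) (0,3) (0,0) (0,3) | WL: (0,3) (0,3) (0,0) (0,3) | NC: (0,3) (0,3) (4,2) (4,2) | NL: (0,3) (0,3) (3,4) (3,4)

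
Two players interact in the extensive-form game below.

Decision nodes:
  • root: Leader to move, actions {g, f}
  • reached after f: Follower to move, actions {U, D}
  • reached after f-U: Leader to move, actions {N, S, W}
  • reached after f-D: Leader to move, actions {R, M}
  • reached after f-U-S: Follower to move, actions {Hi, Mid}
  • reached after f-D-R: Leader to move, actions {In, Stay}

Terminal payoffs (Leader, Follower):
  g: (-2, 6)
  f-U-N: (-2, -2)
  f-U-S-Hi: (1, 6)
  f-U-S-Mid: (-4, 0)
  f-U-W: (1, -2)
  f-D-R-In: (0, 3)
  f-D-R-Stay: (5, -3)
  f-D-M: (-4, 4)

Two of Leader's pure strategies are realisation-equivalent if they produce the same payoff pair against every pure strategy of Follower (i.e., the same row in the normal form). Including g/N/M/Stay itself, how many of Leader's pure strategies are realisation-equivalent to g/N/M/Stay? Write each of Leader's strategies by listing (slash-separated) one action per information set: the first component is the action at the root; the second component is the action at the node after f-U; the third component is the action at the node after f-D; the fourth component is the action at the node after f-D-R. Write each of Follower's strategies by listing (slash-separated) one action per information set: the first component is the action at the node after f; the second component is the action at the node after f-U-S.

Row for g/N/M/Stay (columns U/Hi, U/Mid, D/Hi, D/Mid): (-2,6) (-2,6) (-2,6) (-2,6).
Under g/N/M/Stay, Leader's choice at the node after f-U and at the node after f-D and at the node after f-D-R can never be reached regardless of what Follower does, so varying those choices leaves every outcome unchanged.
Holding the reachable choices fixed and varying the unreachable ones freely already gives 3 × 2 × 2 = 12 equivalent strategies.
No other strategy reproduces this row, so those 12 are the full class: g/N/R/In, g/N/R/Stay, g/N/M/In, g/N/M/Stay, g/S/R/In, g/S/R/Stay, g/S/M/In, g/S/M/Stay, g/W/R/In, g/W/R/Stay, g/W/M/In, g/W/M/Stay.

12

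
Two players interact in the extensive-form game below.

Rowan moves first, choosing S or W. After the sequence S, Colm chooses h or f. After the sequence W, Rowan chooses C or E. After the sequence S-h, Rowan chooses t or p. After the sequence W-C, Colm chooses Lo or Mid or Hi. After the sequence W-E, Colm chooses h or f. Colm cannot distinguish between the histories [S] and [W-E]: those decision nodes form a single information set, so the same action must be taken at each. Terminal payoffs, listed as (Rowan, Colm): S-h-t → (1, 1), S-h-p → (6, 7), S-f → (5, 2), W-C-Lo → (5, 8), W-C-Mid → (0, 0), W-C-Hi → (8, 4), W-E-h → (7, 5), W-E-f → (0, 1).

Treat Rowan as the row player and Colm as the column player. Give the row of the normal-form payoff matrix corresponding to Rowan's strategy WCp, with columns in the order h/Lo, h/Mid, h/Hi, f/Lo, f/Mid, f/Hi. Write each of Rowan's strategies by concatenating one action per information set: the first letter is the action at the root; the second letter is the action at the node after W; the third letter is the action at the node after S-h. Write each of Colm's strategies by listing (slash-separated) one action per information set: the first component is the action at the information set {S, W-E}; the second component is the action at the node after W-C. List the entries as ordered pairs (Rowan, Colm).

vs h/Lo: Rowan plays W → Rowan plays C at [W] → Colm plays Lo at [W-C] → (5, 8)
vs h/Mid: Rowan plays W → Rowan plays C at [W] → Colm plays Mid at [W-C] → (0, 0)
vs h/Hi: Rowan plays W → Rowan plays C at [W] → Colm plays Hi at [W-C] → (8, 4)
vs f/Lo: Rowan plays W → Rowan plays C at [W] → Colm plays Lo at [W-C] → (5, 8)
vs f/Mid: Rowan plays W → Rowan plays C at [W] → Colm plays Mid at [W-C] → (0, 0)
vs f/Hi: Rowan plays W → Rowan plays C at [W] → Colm plays Hi at [W-C] → (8, 4)

(5,8) (0,0) (8,4) (5,8) (0,0) (8,4)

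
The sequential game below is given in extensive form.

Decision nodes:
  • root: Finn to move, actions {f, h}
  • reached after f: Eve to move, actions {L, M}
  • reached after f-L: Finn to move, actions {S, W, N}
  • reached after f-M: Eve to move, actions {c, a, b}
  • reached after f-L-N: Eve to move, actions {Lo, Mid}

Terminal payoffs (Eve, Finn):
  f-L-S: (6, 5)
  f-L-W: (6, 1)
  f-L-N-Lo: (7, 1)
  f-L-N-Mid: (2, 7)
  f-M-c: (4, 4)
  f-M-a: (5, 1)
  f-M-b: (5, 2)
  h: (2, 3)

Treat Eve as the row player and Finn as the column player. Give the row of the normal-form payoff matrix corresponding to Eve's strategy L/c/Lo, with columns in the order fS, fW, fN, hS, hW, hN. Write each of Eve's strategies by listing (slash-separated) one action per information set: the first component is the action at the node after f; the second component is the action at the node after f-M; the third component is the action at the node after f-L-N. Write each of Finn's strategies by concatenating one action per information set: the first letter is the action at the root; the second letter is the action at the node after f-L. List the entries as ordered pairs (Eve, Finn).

vs fS: Finn plays f → Eve plays L at [f] → Finn plays S at [f-L] → (6, 5)
vs fW: Finn plays f → Eve plays L at [f] → Finn plays W at [f-L] → (6, 1)
vs fN: Finn plays f → Eve plays L at [f] → Finn plays N at [f-L] → Eve plays Lo at [f-L-N] → (7, 1)
vs hS: Finn plays h → (2, 3)
vs hW: Finn plays h → (2, 3)
vs hN: Finn plays h → (2, 3)

(6,5) (6,1) (7,1) (2,3) (2,3) (2,3)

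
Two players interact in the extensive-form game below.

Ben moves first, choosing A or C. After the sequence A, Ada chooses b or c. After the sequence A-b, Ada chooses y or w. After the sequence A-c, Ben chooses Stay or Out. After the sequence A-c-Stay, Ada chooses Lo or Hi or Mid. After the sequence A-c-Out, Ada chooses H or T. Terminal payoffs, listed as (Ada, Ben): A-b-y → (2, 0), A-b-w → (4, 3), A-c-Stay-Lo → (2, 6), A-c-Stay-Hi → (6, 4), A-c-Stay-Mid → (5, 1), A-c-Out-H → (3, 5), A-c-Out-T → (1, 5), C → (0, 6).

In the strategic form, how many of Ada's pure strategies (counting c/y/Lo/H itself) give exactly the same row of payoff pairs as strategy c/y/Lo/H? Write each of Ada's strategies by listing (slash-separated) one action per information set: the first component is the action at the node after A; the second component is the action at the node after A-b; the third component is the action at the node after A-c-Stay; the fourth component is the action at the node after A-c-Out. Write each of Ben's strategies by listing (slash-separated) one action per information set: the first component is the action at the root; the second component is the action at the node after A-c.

2

Row for c/y/Lo/H (columns A/Stay, A/Out, C/Stay, C/Out): (2,6) (3,5) (0,6) (0,6).
Under c/y/Lo/H, Ada's choice at the node after A-b can never be reached regardless of what Ben does, so varying those choices leaves every outcome unchanged.
Holding the reachable choices fixed and varying the unreachable one freely already gives 2 equivalent strategies.
No other strategy reproduces this row, so those 2 are the full class: c/y/Lo/H, c/w/Lo/H.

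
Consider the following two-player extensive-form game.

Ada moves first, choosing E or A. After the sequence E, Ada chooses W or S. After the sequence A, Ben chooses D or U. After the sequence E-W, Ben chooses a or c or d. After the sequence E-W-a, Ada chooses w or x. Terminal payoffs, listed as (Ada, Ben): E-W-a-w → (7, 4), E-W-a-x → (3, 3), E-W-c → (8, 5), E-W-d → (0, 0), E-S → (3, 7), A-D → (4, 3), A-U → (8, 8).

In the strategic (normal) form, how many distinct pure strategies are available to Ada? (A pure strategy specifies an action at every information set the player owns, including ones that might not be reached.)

8

Ada owns the root with actions {E, A} — two choices.
Ada owns the node after E with actions {W, S} — two choices.
Ada owns the node after E-W-a with actions {w, x} — two choices.
A pure strategy fixes one action at each information set independently, so the count is the product 2 × 2 × 2 = 8.
(For reference, Ben has 6 pure strategies, giving a 8×6 normal-form matrix.)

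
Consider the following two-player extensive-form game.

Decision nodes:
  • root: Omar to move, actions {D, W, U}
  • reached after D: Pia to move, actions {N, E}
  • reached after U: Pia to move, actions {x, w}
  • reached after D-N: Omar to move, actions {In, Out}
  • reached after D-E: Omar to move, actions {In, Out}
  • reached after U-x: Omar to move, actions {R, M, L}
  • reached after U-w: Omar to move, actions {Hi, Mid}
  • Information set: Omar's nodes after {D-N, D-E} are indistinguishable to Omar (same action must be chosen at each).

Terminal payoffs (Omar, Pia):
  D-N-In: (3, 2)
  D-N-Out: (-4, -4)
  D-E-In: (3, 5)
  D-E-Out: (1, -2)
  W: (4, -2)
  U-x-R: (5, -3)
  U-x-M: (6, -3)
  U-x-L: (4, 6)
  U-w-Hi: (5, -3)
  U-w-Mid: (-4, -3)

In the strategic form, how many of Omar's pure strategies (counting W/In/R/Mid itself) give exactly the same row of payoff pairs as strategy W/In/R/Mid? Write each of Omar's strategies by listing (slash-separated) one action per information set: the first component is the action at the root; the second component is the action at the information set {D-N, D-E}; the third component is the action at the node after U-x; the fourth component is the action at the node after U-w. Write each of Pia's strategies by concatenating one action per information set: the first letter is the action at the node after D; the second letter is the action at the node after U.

12

Row for W/In/R/Mid (columns Nx, Nw, Ex, Ew): (4,-2) (4,-2) (4,-2) (4,-2).
Under W/In/R/Mid, Omar's choice at the information set {D-N, D-E} and at the node after U-x and at the node after U-w can never be reached regardless of what Pia does, so varying those choices leaves every outcome unchanged.
Holding the reachable choices fixed and varying the unreachable ones freely already gives 2 × 3 × 2 = 12 equivalent strategies.
No other strategy reproduces this row, so those 12 are the full class: W/In/R/Hi, W/In/R/Mid, W/In/M/Hi, W/In/M/Mid, W/In/L/Hi, W/In/L/Mid, W/Out/R/Hi, W/Out/R/Mid, W/Out/M/Hi, W/Out/M/Mid, W/Out/L/Hi, W/Out/L/Mid.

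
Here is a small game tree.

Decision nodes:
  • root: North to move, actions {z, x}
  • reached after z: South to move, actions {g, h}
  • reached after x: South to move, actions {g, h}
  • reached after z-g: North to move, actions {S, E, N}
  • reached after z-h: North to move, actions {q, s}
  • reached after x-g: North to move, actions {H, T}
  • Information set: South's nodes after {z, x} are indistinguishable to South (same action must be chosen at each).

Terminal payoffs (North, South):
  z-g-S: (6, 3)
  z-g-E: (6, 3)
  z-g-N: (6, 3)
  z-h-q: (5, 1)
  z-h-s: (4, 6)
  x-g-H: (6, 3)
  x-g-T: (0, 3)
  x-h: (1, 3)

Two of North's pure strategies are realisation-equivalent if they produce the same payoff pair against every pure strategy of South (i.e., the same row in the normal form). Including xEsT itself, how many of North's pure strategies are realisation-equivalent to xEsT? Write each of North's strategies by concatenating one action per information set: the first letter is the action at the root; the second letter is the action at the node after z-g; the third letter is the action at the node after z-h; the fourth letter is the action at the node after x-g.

Row for xEsT (columns g, h): (0,3) (1,3).
Under xEsT, North's choice at the node after z-g and at the node after z-h can never be reached regardless of what South does, so varying those choices leaves every outcome unchanged.
Holding the reachable choices fixed and varying the unreachable ones freely already gives 3 × 2 = 6 equivalent strategies.
No other strategy reproduces this row, so those 6 are the full class: xSqT, xSsT, xEqT, xEsT, xNqT, xNsT.

6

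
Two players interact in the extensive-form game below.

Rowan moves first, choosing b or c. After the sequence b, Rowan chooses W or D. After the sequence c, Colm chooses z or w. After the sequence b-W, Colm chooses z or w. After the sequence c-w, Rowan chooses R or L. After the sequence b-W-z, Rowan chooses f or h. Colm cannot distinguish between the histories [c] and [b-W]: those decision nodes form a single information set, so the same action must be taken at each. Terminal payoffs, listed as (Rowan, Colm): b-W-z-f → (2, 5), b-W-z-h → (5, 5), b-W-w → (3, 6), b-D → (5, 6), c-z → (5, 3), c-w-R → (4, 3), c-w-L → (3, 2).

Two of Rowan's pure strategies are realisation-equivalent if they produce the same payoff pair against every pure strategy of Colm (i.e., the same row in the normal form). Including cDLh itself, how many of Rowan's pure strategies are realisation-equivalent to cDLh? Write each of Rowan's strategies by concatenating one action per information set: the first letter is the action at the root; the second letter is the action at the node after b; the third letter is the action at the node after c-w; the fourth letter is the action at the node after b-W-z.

Row for cDLh (columns z, w): (5,3) (3,2).
Under cDLh, Rowan's choice at the node after b and at the node after b-W-z can never be reached regardless of what Colm does, so varying those choices leaves every outcome unchanged.
Holding the reachable choices fixed and varying the unreachable ones freely already gives 2 × 2 = 4 equivalent strategies.
No other strategy reproduces this row, so those 4 are the full class: cWLf, cWLh, cDLf, cDLh.

4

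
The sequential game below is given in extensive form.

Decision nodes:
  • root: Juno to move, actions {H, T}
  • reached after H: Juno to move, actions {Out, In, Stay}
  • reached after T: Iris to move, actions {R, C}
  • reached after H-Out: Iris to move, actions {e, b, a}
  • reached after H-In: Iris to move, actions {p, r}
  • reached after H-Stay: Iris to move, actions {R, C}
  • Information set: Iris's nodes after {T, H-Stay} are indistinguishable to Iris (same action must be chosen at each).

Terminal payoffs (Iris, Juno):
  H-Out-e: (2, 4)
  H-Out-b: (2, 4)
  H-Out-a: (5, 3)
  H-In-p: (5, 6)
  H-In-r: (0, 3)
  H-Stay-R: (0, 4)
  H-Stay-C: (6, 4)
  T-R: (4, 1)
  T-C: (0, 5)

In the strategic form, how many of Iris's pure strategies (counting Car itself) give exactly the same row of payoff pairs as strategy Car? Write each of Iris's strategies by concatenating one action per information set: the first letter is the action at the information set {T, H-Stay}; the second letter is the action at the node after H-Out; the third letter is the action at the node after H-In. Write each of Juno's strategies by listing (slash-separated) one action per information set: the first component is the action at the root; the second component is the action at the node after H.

Row for Car (columns H/Out, H/In, H/Stay, T/Out, T/In, T/Stay): (5,3) (0,3) (6,4) (0,5) (0,5) (0,5).
Every one of Iris's information sets is on the play path for some reply by Juno when Iris follows Car.
Changing the action at any of them therefore changes at least one column, so only Car itself gives this row.

1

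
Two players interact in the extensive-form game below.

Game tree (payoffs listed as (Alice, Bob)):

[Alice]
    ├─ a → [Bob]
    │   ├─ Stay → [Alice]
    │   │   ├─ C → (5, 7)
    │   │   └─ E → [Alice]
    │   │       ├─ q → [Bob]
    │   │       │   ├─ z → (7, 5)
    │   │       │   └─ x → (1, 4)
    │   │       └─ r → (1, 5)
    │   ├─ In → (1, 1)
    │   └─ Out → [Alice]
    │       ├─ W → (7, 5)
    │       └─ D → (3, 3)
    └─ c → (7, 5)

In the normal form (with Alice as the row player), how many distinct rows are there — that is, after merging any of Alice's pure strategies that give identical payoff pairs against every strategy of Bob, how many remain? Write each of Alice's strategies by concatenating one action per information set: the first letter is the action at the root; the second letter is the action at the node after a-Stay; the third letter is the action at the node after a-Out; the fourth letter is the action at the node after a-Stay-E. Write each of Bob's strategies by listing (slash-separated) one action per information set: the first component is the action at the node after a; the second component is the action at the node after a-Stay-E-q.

Alice has 16 pure strategies: aCWq, aCWr, aCDq, aCDr, aEWq, aEWr, aEDq, aEDr, cCWq, cCWr, cCDq, cCDr, cEWq, cEWr, cEDq, cEDr. Columns: Stay/z, Stay/x, In/z, In/x, Out/z, Out/x.
{aCWq, aCWr} → row (5,7) (5,7) (1,1) (1,1) (7,5) (7,5)
{aCDq, aCDr} → row (5,7) (5,7) (1,1) (1,1) (3,3) (3,3)
{aEWq} → row (7,5) (1,4) (1,1) (1,1) (7,5) (7,5)
{aEWr} → row (1,5) (1,5) (1,1) (1,1) (7,5) (7,5)
{aEDq} → row (7,5) (1,4) (1,1) (1,1) (3,3) (3,3)
{aEDr} → row (1,5) (1,5) (1,1) (1,1) (3,3) (3,3)
{cCWq, cCWr, cCDq, cCDr, cEWq, cEWr, cEDq, cEDr} → row (7,5) (7,5) (7,5) (7,5) (7,5) (7,5)
That's 7 distinct rows out of 16 strategies.

7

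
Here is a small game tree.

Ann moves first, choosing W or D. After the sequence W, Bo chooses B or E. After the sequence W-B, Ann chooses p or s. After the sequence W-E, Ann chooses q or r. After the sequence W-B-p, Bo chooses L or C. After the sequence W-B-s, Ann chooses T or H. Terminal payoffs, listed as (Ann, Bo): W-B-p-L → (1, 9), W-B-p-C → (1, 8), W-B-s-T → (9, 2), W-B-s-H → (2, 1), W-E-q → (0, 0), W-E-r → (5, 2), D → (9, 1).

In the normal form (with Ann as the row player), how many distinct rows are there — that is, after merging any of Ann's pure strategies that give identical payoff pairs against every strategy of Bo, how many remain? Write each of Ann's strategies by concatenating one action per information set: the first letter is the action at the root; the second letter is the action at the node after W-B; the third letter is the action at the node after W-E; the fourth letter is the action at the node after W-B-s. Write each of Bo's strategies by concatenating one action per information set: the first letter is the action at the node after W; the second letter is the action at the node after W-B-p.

Ann has 16 pure strategies: WpqT, WpqH, WprT, WprH, WsqT, WsqH, WsrT, WsrH, DpqT, DpqH, DprT, DprH, DsqT, DsqH, DsrT, DsrH. Columns: BL, BC, EL, EC.
{WpqT, WpqH} → row (1,9) (1,8) (0,0) (0,0)
{WprT, WprH} → row (1,9) (1,8) (5,2) (5,2)
{WsqT} → row (9,2) (9,2) (0,0) (0,0)
{WsqH} → row (2,1) (2,1) (0,0) (0,0)
{WsrT} → row (9,2) (9,2) (5,2) (5,2)
{WsrH} → row (2,1) (2,1) (5,2) (5,2)
{DpqT, DpqH, DprT, DprH, DsqT, DsqH, DsrT, DsrH} → row (9,1) (9,1) (9,1) (9,1)
That's 7 distinct rows out of 16 strategies.

7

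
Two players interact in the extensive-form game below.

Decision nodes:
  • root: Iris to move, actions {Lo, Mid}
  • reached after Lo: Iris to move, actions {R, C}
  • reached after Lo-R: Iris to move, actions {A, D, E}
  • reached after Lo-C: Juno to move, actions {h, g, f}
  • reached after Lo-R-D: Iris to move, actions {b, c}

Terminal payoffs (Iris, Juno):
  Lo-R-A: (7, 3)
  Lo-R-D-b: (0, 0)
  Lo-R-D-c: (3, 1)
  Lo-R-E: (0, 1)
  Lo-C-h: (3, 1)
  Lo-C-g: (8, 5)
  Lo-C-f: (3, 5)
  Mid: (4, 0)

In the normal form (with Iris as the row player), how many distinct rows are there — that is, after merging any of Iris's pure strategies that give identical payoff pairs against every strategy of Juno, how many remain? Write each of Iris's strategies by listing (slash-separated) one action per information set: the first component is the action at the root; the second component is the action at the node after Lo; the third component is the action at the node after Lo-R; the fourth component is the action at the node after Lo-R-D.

6

Iris has 24 pure strategies: Lo/R/A/b, Lo/R/A/c, Lo/R/D/b, Lo/R/D/c, Lo/R/E/b, Lo/R/E/c, Lo/C/A/b, Lo/C/A/c, Lo/C/D/b, Lo/C/D/c, Lo/C/E/b, Lo/C/E/c, Mid/R/A/b, Mid/R/A/c, Mid/R/D/b, Mid/R/D/c, Mid/R/E/b, Mid/R/E/c, Mid/C/A/b, Mid/C/A/c, Mid/C/D/b, Mid/C/D/c, Mid/C/E/b, Mid/C/E/c. Columns: h, g, f.
{Lo/R/A/b, Lo/R/A/c} → row (7,3) (7,3) (7,3)
{Lo/R/D/b} → row (0,0) (0,0) (0,0)
{Lo/R/D/c} → row (3,1) (3,1) (3,1)
{Lo/R/E/b, Lo/R/E/c} → row (0,1) (0,1) (0,1)
{Lo/C/A/b, Lo/C/A/c, Lo/C/D/b, Lo/C/D/c, Lo/C/E/b, Lo/C/E/c} → row (3,1) (8,5) (3,5)
{Mid/R/A/b, Mid/R/A/c, Mid/R/D/b, Mid/R/D/c, Mid/R/E/b, Mid/R/E/c, Mid/C/A/b, Mid/C/A/c, Mid/C/D/b, Mid/C/D/c, Mid/C/E/b, Mid/C/E/c} → row (4,0) (4,0) (4,0)
That's 6 distinct rows out of 24 strategies.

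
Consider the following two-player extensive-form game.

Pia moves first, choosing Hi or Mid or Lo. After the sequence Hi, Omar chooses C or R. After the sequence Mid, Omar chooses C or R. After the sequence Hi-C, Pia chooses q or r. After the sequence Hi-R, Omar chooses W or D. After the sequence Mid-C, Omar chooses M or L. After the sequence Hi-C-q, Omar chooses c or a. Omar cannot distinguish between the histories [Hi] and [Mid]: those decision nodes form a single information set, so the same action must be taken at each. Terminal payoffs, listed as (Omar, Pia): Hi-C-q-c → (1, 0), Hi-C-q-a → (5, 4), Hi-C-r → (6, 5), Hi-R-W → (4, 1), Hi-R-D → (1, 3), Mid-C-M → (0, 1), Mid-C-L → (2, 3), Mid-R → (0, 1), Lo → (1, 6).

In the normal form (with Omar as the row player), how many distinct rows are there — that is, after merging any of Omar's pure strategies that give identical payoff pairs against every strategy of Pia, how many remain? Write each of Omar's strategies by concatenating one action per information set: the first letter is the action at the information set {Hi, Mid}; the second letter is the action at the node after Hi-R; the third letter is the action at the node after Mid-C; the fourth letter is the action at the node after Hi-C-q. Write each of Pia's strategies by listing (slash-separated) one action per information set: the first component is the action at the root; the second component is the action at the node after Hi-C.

6

Omar has 16 pure strategies: CWMc, CWMa, CWLc, CWLa, CDMc, CDMa, CDLc, CDLa, RWMc, RWMa, RWLc, RWLa, RDMc, RDMa, RDLc, RDLa. Columns: Hi/q, Hi/r, Mid/q, Mid/r, Lo/q, Lo/r.
{CWMc, CDMc} → row (1,0) (6,5) (0,1) (0,1) (1,6) (1,6)
{CWMa, CDMa} → row (5,4) (6,5) (0,1) (0,1) (1,6) (1,6)
{CWLc, CDLc} → row (1,0) (6,5) (2,3) (2,3) (1,6) (1,6)
{CWLa, CDLa} → row (5,4) (6,5) (2,3) (2,3) (1,6) (1,6)
{RWMc, RWMa, RWLc, RWLa} → row (4,1) (4,1) (0,1) (0,1) (1,6) (1,6)
{RDMc, RDMa, RDLc, RDLa} → row (1,3) (1,3) (0,1) (0,1) (1,6) (1,6)
That's 6 distinct rows out of 16 strategies.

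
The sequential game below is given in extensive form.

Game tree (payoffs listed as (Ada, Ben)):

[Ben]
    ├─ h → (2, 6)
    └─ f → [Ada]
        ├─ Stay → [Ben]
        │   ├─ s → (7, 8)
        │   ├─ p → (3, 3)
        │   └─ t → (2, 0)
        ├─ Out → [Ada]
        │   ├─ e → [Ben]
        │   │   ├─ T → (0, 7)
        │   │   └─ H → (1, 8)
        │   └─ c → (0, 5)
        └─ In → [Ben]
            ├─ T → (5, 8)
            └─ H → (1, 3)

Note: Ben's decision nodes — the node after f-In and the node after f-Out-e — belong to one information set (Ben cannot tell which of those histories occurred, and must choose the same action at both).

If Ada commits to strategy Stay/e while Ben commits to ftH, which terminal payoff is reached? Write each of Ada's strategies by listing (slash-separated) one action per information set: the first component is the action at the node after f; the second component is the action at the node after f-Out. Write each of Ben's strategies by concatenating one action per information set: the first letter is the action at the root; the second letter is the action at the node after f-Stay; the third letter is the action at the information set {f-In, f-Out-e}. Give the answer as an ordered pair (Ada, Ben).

(2, 0)

Trace the play path from the root:
  Ben plays f
  Ada plays Stay at [f]
  Ben plays t at [f-Stay]
→ terminal payoff (2, 0).
(Ada's choice at the node after f-Out is never reached on this path, so it doesn't affect the outcome.)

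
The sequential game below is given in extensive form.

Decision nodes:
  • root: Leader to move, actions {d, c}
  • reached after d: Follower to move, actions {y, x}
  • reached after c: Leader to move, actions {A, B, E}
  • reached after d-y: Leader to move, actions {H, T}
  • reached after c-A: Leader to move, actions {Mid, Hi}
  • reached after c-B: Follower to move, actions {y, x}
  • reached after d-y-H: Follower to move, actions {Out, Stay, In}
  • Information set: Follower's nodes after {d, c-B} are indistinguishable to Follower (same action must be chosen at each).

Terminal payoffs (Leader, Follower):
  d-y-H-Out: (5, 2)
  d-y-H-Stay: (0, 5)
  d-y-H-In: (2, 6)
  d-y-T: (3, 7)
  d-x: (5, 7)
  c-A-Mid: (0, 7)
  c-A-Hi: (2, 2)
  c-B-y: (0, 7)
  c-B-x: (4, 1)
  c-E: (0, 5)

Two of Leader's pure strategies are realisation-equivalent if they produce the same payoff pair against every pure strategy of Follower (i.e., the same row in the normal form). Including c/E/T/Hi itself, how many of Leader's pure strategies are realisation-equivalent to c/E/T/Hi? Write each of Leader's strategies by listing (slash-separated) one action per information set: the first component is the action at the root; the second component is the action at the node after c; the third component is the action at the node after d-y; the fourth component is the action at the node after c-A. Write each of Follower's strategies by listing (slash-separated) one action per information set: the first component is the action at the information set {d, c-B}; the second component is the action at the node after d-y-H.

Row for c/E/T/Hi (columns y/Out, y/Stay, y/In, x/Out, x/Stay, x/In): (0,5) (0,5) (0,5) (0,5) (0,5) (0,5).
Under c/E/T/Hi, Leader's choice at the node after d-y and at the node after c-A can never be reached regardless of what Follower does, so varying those choices leaves every outcome unchanged.
Holding the reachable choices fixed and varying the unreachable ones freely already gives 2 × 2 = 4 equivalent strategies.
No other strategy reproduces this row, so those 4 are the full class: c/E/H/Mid, c/E/H/Hi, c/E/T/Mid, c/E/T/Hi.

4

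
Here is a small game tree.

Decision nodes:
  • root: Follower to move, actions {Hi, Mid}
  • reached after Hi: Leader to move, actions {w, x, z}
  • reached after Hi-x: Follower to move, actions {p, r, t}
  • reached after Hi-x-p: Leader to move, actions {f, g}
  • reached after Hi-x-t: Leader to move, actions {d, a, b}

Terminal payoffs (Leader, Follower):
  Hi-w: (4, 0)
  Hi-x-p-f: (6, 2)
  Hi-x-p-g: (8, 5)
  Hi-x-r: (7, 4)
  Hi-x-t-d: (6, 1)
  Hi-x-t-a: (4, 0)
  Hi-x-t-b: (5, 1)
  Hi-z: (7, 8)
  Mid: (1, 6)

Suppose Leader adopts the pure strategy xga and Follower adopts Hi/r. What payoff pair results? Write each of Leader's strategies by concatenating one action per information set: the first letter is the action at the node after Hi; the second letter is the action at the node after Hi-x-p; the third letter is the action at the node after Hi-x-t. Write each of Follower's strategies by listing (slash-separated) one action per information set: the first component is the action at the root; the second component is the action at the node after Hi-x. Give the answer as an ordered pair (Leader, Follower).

Trace the play path from the root:
  Follower plays Hi
  Leader plays x at [Hi]
  Follower plays r at [Hi-x]
→ terminal payoff (7, 4).
(Leader's choice at the node after Hi-x-p is never reached on this path, so it doesn't affect the outcome.)

(7, 4)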